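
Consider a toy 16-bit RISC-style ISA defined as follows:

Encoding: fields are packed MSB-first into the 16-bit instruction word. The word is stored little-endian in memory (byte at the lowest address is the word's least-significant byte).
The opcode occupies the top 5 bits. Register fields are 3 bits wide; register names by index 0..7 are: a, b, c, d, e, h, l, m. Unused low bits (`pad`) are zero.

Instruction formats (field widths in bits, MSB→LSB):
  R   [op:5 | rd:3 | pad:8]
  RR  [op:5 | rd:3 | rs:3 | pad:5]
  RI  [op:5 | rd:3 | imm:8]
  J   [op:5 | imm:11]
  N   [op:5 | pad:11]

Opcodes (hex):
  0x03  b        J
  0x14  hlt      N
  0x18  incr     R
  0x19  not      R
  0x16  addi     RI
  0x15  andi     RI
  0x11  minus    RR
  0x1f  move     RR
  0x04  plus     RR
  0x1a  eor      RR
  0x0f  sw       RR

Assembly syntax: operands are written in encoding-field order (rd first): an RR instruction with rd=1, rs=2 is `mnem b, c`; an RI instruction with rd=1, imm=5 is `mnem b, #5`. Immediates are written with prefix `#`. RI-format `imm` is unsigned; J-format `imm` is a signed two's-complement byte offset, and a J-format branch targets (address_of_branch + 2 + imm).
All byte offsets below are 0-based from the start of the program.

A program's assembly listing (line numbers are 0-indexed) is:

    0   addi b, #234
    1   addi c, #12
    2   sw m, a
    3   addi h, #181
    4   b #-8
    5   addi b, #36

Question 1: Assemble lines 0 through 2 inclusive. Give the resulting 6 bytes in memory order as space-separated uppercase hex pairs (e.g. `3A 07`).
EA B1 0C B2 00 7F

0. addi fields op=0x16:5|rd=1:3|imm=234:8 → word b1eah → ea b1
1. addi fields op=0x16:5|rd=2:3|imm=12:8 → word b20ch → 0c b2
2. sw fields op=0xf:5|rd=7:3|rs=0:3|pad=0:5 → word 7f00h → 00 7f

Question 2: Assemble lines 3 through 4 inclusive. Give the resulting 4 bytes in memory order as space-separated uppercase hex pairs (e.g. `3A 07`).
B5 B5 F8 1F

line 3 (addi): pack op=0x16:5|rd=5:3|imm=181:8 = 0xb5b5; little→ b5 b5
line 4 (b): pack op=0x3:5|imm=-8:11 = 0x1ff8; little→ f8 1f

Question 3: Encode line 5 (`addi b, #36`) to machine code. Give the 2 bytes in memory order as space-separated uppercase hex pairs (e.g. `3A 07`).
24 B1

line 5 (addi): pack op=0x16:5|rd=1:3|imm=36:8 = 0xb124; little→ 24 b1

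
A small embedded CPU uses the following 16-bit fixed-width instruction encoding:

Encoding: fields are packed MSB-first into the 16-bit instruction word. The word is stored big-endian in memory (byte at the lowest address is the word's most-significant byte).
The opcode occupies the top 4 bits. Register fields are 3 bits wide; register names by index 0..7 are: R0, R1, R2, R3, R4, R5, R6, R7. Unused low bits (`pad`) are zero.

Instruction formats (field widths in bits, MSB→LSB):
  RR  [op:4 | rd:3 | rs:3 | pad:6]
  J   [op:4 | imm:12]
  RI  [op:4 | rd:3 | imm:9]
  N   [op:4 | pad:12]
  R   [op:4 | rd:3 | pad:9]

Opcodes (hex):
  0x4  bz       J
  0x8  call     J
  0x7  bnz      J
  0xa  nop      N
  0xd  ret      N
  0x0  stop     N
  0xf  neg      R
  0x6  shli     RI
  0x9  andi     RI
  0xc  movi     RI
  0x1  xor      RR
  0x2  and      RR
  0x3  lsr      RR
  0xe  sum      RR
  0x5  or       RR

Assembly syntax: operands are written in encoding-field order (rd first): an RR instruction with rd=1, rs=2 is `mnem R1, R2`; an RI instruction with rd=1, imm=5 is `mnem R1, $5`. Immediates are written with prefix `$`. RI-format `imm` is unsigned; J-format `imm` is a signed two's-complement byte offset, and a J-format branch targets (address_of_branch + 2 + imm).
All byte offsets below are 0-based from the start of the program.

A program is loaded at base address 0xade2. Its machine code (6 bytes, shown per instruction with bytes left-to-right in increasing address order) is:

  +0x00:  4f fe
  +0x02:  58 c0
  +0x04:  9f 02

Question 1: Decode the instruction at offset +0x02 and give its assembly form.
or R4, R3

+0x02: 58 c0 ⇒ word 0x58c0 (big)
  op=0x58c0>>12=0x5 ⇒ or (RR)
  rd@[11:9]=0x4 ⇒ R4
  rs@[8:6]=0x3 ⇒ R3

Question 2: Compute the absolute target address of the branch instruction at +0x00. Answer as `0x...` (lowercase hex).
off 0x00: read 4f fe as big → 0x4ffe
  opcode bits[15:12]=0x4: bz/J
  imm: (w>>0)&0xfff=0xffe (s12→-2) → $-2
  target = base 0xade2 + off 0x00 + 2 + imm -2 = 0xade2

0xade2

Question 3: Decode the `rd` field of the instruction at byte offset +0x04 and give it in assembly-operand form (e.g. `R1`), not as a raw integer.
off 0x04: read 9f 02 as big → 0x9f02
  op=0x9f02>>12=0x9 ⇒ andi (RI)
  rd: (w>>9)&0x7=0x7 → R7
  imm: (w>>0)&0x1ff=0x102 → $258

R7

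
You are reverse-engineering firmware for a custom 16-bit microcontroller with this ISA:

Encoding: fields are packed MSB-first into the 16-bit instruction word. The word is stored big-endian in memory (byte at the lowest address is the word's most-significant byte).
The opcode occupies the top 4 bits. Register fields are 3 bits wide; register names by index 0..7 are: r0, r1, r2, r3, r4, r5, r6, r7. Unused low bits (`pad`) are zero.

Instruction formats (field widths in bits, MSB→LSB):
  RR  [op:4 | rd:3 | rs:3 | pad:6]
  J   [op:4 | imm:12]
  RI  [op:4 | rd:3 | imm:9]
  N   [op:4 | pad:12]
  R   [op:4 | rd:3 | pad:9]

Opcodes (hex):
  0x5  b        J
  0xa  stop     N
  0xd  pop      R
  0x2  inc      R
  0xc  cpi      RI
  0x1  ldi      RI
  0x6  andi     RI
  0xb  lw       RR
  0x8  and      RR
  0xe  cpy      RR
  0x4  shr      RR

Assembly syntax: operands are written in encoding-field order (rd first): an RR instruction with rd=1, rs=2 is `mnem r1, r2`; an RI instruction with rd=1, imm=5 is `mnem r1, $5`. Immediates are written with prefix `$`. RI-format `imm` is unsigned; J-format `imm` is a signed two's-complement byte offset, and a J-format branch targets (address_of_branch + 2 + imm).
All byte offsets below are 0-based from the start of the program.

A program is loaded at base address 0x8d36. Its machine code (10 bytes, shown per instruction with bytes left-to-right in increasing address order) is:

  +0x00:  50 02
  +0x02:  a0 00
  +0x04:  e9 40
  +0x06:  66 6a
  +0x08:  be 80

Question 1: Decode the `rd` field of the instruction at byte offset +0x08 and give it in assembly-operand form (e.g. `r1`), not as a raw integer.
r7

off 0x08: read be 80 as big → 0xbe80
  top 4b → 0xb → lw [RR]
  rd: (w>>9)&0x7=0x7 → r7
  rs: (w>>6)&0x7=0x2 → r2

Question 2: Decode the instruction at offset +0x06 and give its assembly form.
off 0x06: read 66 6a as big → 0x666a
  top 4b → 0x6 → andi [RI]
  [11:9] rd=3 = r3
  [8:0] imm=106 = $106

andi r3, $106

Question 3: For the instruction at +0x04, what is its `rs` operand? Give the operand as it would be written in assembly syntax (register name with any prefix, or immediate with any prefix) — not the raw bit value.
r5

[04] e9 40 → 0xe940
  opcode bits[15:12]=0xe: cpy/RR
  rd@[11:9]=0x4 ⇒ r4
  rs@[8:6]=0x5 ⇒ r5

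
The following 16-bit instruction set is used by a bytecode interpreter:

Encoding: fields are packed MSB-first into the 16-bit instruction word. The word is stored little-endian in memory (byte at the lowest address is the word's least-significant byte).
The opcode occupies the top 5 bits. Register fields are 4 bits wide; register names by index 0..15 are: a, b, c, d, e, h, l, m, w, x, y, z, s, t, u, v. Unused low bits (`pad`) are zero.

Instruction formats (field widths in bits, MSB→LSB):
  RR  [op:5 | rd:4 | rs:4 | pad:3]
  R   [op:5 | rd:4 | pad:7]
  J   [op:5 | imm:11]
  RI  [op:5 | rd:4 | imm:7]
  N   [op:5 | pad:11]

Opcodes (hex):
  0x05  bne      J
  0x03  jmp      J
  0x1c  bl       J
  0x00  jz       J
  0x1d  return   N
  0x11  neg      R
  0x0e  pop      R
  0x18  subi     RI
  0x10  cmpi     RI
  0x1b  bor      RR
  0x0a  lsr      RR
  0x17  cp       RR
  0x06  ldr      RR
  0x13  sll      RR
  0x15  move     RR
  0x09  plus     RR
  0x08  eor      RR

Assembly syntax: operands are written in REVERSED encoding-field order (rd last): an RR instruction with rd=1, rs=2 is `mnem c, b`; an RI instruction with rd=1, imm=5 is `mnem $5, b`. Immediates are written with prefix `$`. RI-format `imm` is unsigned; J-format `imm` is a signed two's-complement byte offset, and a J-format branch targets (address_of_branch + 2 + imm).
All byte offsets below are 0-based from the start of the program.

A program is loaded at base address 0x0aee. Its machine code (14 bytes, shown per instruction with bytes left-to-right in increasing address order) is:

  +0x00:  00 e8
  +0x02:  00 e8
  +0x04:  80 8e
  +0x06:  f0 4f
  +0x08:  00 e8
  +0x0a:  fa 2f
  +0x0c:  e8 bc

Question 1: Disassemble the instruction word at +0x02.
[02] 00 e8 → 0xe800
  top 5b → 0x1d → return [N]

return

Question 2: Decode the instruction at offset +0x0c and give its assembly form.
@+0c  little-endian(e8 bc) = 0xbce8
  top 5b → 0x17 → cp [RR]
  rd@[10:7]=0x9 ⇒ x
  rs@[6:3]=0xd ⇒ t

cp t, x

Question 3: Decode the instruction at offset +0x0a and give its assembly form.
[0a] fa 2f → 0x2ffa
  op=0x2ffa>>11=0x5 ⇒ bne (J)
  imm: (w>>0)&0x7ff=0x7fa (s11→-6) → $-6

bne $-6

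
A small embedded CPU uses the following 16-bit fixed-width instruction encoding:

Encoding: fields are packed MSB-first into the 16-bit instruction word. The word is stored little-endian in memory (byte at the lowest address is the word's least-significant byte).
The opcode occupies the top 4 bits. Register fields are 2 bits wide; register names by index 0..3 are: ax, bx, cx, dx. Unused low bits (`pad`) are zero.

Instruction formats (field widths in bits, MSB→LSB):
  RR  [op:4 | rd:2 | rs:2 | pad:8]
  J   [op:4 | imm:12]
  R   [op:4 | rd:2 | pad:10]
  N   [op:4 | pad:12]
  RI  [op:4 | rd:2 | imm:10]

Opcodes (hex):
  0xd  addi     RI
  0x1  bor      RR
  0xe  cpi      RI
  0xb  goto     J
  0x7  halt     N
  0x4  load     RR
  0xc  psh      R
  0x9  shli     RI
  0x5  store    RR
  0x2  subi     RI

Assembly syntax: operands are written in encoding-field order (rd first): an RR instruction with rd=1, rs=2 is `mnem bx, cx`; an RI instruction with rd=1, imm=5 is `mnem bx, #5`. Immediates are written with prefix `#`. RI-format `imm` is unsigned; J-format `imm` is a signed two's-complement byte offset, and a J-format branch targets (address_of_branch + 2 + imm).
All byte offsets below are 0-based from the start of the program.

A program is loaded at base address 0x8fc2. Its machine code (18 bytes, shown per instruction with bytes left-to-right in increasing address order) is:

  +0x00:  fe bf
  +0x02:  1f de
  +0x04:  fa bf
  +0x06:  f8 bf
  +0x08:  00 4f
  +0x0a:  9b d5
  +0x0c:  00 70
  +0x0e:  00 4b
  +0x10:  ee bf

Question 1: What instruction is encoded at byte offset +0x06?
goto #-8

off 0x06: read f8 bf as little → 0xbff8
  op=0xbff8>>12=0xb ⇒ goto (J)
  imm@[11:0]=0xff8 (s12→-8) ⇒ #-8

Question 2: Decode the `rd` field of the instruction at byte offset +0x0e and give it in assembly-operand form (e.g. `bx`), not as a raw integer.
cx

+0x0e: 00 4b ⇒ word 0x4b00 (little)
  opcode bits[15:12]=0x4: load/RR
  rd: (w>>10)&0x3=0x2 → cx
  rs: (w>>8)&0x3=0x3 → dx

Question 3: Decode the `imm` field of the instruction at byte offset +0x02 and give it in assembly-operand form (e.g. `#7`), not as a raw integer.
#543

off 0x02: read 1f de as little → 0xde1f
  opcode bits[15:12]=0xd: addi/RI
  rd: (w>>10)&0x3=0x3 → dx
  imm: (w>>0)&0x3ff=0x21f → #543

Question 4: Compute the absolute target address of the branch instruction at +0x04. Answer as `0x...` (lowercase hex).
0x8fc2

+0x04: fa bf ⇒ word 0xbffa (little)
  op=0xbffa>>12=0xb ⇒ goto (J)
  [11:0] imm=4090 (s12→-6) = #-6
  target = base 0x8fc2 + off 0x04 + 2 + imm -6 = 0x8fc2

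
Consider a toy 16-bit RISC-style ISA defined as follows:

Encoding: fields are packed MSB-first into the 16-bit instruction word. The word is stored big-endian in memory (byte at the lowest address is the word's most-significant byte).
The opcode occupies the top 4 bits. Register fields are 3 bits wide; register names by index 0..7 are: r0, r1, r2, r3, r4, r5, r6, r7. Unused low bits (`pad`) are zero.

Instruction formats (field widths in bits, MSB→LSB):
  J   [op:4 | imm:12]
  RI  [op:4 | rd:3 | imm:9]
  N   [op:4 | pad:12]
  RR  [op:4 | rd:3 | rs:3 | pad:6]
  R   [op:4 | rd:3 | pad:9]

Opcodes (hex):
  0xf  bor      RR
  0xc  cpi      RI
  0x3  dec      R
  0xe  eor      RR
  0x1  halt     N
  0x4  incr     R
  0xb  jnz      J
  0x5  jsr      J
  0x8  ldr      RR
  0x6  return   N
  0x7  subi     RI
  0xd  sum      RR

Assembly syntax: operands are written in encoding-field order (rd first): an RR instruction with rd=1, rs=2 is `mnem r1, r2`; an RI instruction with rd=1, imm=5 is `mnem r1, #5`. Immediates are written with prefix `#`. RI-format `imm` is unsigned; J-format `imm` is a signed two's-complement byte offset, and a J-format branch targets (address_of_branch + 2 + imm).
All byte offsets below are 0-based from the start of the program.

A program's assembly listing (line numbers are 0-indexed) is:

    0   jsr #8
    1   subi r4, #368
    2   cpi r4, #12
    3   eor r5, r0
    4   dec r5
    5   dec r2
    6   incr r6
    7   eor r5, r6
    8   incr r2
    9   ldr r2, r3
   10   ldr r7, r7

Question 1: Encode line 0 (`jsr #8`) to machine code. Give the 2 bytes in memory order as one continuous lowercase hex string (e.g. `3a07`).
L0: jsr op=0x5:4|imm=8:12 ⇒ 0x5008 ⇒ big 50 08

5008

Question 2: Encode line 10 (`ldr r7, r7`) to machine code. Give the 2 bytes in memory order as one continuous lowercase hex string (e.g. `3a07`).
8fc0

line 10 (ldr): pack op=0x8:4|rd=7:3|rs=7:3|pad=0:6 = 0x8fc0; big→ 8f c0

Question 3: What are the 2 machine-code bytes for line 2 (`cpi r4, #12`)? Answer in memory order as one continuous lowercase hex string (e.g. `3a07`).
c80c

line 2 (cpi): pack op=0xc:4|rd=4:3|imm=12:9 = 0xc80c; big→ c8 0c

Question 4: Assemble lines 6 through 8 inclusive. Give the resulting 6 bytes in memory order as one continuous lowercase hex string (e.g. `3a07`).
6. incr fields op=0x4:4|rd=6:3|pad=0:9 → word 4c00h → 4c 00
7. eor fields op=0xe:4|rd=5:3|rs=6:3|pad=0:6 → word eb80h → eb 80
8. incr fields op=0x4:4|rd=2:3|pad=0:9 → word 4400h → 44 00

4c00eb804400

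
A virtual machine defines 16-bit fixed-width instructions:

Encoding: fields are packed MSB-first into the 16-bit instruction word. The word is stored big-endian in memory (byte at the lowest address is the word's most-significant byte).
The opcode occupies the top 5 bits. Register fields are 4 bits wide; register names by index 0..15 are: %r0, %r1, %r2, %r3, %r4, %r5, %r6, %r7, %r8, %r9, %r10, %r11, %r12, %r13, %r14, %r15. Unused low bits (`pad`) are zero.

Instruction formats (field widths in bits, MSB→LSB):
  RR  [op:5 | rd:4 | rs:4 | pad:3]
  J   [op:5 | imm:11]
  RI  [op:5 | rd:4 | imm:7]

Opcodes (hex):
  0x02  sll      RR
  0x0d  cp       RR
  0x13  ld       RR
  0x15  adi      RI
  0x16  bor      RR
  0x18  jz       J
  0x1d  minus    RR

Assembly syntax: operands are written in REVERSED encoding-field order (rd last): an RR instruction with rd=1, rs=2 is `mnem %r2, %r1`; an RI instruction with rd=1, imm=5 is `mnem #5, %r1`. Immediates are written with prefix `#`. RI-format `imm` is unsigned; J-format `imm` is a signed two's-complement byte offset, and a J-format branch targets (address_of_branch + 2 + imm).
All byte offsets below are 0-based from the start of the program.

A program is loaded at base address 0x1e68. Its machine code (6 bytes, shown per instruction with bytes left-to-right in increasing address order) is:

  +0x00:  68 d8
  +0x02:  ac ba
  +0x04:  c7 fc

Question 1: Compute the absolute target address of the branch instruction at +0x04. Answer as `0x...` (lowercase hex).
@+04  big-endian(c7 fc) = 0xc7fc
  top 5b → 0x18 → jz [J]
  imm: (w>>0)&0x7ff=0x7fc (s11→-4) → #-4
  target = base 0x1e68 + off 0x04 + 2 + imm -4 = 0x1e6a

0x1e6a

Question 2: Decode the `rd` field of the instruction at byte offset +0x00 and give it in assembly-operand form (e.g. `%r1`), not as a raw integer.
[00] 68 d8 → 0x68d8
  top 5b → 0xd → cp [RR]
  [10:7] rd=1 = %r1
  [6:3] rs=11 = %r11

%r1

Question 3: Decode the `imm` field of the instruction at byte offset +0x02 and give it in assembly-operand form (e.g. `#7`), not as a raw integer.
#58

@+02  big-endian(ac ba) = 0xacba
  opcode bits[15:11]=0x15: adi/RI
  rd: (w>>7)&0xf=0x9 → %r9
  imm: (w>>0)&0x7f=0x3a → #58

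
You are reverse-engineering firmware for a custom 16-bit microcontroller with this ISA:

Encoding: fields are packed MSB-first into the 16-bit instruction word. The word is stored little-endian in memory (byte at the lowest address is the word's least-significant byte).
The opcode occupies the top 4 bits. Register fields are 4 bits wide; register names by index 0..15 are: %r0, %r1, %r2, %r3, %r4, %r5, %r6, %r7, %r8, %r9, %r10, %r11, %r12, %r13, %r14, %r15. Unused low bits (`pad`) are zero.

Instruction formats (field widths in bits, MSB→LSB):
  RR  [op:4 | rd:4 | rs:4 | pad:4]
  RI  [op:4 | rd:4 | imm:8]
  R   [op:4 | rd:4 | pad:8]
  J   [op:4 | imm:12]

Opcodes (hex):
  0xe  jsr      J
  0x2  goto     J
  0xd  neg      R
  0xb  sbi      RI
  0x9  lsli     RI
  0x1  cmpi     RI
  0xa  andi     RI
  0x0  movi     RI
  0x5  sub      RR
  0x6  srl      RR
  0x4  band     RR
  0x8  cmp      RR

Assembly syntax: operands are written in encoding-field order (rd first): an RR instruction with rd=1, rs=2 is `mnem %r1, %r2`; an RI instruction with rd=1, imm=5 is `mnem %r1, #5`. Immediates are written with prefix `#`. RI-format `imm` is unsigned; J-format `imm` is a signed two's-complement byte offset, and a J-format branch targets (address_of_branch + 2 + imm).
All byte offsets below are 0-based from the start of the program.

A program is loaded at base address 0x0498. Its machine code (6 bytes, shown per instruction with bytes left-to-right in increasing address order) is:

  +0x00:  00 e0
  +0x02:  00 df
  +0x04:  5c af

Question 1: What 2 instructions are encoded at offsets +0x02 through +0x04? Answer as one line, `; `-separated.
neg %r15; andi %r15, #92

@+02  little-endian(00 df) = 0xdf00
  opcode bits[15:12]=0xd: neg/R
  rd@[11:8]=0xf ⇒ %r15
@+04  little-endian(5c af) = 0xaf5c
  opcode bits[15:12]=0xa: andi/RI
  rd@[11:8]=0xf ⇒ %r15
  imm@[7:0]=0x5c ⇒ #92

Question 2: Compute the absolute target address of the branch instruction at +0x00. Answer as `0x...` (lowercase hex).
@+00  little-endian(00 e0) = 0xe000
  top 4b → 0xe → jsr [J]
  [11:0] imm=0 = #0
  target = base 0x0498 + off 0x00 + 2 + imm 0 = 0x049a

0x049a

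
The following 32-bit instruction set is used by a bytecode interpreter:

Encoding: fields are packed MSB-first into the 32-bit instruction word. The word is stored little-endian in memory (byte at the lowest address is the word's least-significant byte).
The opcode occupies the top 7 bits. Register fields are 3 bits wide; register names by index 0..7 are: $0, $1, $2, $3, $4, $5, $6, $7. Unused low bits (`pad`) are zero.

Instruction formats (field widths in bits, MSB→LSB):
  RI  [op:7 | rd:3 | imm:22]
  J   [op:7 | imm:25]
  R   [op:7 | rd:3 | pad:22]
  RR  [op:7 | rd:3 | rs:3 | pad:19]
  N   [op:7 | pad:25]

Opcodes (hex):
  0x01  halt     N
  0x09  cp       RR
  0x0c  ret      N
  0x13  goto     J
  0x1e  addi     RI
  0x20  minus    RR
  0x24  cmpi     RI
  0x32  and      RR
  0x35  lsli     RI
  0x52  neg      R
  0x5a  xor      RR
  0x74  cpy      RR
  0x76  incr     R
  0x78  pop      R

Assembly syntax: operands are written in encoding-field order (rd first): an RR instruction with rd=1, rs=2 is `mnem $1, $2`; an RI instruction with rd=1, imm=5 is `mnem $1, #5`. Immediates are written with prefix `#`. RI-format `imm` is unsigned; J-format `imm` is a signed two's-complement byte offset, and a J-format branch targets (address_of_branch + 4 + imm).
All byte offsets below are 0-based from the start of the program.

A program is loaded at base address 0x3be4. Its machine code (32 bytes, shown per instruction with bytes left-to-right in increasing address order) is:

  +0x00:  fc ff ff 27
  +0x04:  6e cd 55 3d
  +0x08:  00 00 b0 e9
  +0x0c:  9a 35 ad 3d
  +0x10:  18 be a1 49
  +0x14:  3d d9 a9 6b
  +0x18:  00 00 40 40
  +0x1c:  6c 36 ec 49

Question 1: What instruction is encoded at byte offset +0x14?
[14] 3d d9 a9 6b → 0x6ba9d93d
  opcode bits[31:25]=0x35: lsli/RI
  rd@[24:22]=0x6 ⇒ $6
  imm@[21:0]=0x29d93d ⇒ #2742589

lsli $6, #2742589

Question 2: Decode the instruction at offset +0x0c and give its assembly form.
[0c] 9a 35 ad 3d → 0x3dad359a
  op=0x3dad359a>>25=0x1e ⇒ addi (RI)
  [24:22] rd=6 = $6
  [21:0] imm=2962842 = #2962842

addi $6, #2962842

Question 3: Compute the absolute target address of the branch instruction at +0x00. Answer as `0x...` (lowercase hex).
off 0x00: read fc ff ff 27 as little → 0x27fffffc
  opcode bits[31:25]=0x13: goto/J
  imm: (w>>0)&0x1ffffff=0x1fffffc (s25→-4) → #-4
  target = base 0x3be4 + off 0x00 + 4 + imm -4 = 0x3be4

0x3be4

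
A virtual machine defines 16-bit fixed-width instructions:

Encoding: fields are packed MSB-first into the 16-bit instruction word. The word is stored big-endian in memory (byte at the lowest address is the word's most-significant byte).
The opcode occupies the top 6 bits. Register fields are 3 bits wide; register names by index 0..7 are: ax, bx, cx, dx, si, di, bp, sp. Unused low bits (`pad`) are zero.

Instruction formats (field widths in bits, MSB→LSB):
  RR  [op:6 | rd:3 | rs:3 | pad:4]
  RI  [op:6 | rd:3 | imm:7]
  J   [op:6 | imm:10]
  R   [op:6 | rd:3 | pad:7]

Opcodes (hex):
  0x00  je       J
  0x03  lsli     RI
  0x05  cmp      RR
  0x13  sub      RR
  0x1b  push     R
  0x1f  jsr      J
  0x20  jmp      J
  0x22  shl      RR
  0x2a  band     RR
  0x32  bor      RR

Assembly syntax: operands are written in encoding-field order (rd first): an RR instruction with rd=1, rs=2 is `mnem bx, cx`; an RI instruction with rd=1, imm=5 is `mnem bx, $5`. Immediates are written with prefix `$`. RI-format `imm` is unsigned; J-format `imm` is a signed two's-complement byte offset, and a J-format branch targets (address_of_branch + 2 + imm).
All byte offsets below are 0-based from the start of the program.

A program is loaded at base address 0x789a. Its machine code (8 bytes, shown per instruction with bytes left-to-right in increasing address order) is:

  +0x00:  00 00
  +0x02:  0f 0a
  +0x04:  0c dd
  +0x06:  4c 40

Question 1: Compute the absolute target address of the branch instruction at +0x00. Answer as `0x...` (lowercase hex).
0x789c

+0x00: 00 00 ⇒ word 0x0000 (big)
  op=0x0000>>10=0x0 ⇒ je (J)
  imm@[9:0]=0x0 ⇒ $0
  target = base 0x789a + off 0x00 + 2 + imm 0 = 0x789c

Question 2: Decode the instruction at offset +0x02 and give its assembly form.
lsli bp, $10

off 0x02: read 0f 0a as big → 0x0f0a
  op=0x0f0a>>10=0x3 ⇒ lsli (RI)
  rd: (w>>7)&0x7=0x6 → bp
  imm: (w>>0)&0x7f=0xa → $10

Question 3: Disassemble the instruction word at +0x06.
sub ax, si

+0x06: 4c 40 ⇒ word 0x4c40 (big)
  op=0x4c40>>10=0x13 ⇒ sub (RR)
  rd: (w>>7)&0x7=0x0 → ax
  rs: (w>>4)&0x7=0x4 → si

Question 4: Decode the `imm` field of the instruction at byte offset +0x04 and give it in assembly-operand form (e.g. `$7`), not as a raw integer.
$93

+0x04: 0c dd ⇒ word 0x0cdd (big)
  opcode bits[15:10]=0x3: lsli/RI
  [9:7] rd=1 = bx
  [6:0] imm=93 = $93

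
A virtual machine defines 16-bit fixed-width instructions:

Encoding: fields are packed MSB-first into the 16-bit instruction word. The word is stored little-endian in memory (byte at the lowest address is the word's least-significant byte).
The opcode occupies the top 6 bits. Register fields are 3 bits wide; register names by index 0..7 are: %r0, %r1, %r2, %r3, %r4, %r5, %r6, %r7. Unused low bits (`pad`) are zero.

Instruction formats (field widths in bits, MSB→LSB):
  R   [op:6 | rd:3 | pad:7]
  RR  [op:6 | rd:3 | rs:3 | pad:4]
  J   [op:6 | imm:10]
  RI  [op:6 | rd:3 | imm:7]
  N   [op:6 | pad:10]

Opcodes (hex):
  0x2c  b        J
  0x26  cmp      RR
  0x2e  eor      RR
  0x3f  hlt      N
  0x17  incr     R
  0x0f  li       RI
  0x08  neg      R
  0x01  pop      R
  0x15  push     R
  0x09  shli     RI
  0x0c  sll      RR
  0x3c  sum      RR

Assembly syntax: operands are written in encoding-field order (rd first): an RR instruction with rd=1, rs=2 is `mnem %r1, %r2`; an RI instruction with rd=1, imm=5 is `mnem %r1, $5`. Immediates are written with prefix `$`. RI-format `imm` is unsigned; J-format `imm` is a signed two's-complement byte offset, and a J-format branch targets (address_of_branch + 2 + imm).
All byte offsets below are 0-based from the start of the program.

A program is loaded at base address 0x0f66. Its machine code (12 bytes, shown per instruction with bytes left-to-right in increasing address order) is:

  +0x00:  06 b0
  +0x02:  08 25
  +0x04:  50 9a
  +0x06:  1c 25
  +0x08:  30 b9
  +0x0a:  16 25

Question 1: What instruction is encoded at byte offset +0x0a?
[0a] 16 25 → 0x2516
  top 6b → 0x9 → shli [RI]
  rd: (w>>7)&0x7=0x2 → %r2
  imm: (w>>0)&0x7f=0x16 → $22

shli %r2, $22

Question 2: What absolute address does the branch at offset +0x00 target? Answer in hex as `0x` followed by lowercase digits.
[00] 06 b0 → 0xb006
  opcode bits[15:10]=0x2c: b/J
  imm@[9:0]=0x6 ⇒ $6
  target = base 0x0f66 + off 0x00 + 2 + imm 6 = 0x0f6e

0x0f6e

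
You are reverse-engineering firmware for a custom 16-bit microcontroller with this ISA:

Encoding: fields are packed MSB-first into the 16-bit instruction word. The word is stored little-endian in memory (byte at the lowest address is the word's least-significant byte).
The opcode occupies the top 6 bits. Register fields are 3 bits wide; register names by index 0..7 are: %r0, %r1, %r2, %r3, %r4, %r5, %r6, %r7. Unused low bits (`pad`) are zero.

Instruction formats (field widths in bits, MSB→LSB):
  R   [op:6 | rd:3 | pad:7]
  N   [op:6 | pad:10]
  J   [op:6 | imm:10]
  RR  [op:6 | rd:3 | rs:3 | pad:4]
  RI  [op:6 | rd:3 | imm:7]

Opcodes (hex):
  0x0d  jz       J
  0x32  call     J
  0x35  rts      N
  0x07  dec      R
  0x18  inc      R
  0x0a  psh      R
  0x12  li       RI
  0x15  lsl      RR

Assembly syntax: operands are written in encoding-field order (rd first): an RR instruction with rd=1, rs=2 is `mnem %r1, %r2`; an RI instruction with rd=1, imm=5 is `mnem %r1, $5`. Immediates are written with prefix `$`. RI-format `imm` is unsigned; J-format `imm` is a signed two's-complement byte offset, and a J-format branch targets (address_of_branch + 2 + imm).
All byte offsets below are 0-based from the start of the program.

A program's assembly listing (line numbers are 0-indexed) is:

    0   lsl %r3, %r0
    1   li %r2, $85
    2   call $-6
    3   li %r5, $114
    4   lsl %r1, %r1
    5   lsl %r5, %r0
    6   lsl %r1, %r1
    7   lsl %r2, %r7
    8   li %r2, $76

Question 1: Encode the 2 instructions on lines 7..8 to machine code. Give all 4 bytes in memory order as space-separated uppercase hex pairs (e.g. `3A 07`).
70 55 4C 49

line 7 (lsl): pack op=0x15:6|rd=2:3|rs=7:3|pad=0:4 = 0x5570; little→ 70 55
line 8 (li): pack op=0x12:6|rd=2:3|imm=76:7 = 0x494c; little→ 4c 49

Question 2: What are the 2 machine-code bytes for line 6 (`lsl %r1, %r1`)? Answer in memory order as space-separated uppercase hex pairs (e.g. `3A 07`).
90 54

L6: lsl op=0x15:6|rd=1:3|rs=1:3|pad=0:4 ⇒ 0x5490 ⇒ little 90 54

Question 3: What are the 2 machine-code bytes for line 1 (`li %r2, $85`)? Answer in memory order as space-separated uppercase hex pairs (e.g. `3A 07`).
55 49

L1: li op=0x12:6|rd=2:3|imm=85:7 ⇒ 0x4955 ⇒ little 55 49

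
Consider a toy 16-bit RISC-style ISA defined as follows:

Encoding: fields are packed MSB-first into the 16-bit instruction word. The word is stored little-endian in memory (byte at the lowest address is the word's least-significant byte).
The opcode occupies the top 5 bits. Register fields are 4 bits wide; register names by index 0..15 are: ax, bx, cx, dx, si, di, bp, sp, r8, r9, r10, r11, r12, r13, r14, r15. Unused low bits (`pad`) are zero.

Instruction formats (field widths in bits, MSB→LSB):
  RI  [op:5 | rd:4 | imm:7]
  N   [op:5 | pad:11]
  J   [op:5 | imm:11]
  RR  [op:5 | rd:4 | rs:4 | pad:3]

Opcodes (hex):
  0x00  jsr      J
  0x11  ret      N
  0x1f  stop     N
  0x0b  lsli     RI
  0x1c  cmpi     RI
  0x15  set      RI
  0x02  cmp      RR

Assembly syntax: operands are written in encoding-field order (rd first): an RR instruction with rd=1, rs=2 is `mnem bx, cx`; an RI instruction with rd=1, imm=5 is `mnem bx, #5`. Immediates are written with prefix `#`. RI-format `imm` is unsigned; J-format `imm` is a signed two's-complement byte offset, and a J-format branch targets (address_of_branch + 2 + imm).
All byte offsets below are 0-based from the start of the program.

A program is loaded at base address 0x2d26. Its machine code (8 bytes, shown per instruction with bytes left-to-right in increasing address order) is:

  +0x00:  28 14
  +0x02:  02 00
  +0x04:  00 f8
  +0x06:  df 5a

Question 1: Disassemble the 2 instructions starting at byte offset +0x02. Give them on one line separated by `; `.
[02] 02 00 → 0x0002
  top 5b → 0x0 → jsr [J]
  imm: (w>>0)&0x7ff=0x2 → #2
[04] 00 f8 → 0xf800
  top 5b → 0x1f → stop [N]

jsr #2; stop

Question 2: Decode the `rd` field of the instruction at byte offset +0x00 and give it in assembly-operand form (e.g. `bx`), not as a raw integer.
r8

[00] 28 14 → 0x1428
  op=0x1428>>11=0x2 ⇒ cmp (RR)
  rd@[10:7]=0x8 ⇒ r8
  rs@[6:3]=0x5 ⇒ di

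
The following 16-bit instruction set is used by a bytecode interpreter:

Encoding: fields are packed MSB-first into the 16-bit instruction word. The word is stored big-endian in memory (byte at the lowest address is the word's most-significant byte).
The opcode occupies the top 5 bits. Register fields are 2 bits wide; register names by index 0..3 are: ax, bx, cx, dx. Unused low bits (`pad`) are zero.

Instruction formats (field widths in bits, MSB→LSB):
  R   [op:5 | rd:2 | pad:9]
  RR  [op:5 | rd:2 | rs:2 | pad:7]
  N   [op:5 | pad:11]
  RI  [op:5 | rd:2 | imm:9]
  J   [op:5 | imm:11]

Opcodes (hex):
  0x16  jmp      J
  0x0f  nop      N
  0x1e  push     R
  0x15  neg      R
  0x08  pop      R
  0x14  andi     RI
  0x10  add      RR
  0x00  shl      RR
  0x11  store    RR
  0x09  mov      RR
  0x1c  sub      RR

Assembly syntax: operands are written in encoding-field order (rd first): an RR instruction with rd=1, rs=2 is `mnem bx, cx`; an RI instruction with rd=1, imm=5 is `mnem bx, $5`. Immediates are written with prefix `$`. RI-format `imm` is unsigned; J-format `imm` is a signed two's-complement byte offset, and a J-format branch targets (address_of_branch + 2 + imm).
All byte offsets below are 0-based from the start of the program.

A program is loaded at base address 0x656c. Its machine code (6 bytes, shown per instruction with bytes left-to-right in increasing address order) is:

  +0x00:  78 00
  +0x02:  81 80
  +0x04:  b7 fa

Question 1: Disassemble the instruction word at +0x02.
add ax, dx

+0x02: 81 80 ⇒ word 0x8180 (big)
  opcode bits[15:11]=0x10: add/RR
  rd: (w>>9)&0x3=0x0 → ax
  rs: (w>>7)&0x3=0x3 → dx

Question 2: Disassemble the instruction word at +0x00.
@+00  big-endian(78 00) = 0x7800
  op=0x7800>>11=0xf ⇒ nop (N)

nop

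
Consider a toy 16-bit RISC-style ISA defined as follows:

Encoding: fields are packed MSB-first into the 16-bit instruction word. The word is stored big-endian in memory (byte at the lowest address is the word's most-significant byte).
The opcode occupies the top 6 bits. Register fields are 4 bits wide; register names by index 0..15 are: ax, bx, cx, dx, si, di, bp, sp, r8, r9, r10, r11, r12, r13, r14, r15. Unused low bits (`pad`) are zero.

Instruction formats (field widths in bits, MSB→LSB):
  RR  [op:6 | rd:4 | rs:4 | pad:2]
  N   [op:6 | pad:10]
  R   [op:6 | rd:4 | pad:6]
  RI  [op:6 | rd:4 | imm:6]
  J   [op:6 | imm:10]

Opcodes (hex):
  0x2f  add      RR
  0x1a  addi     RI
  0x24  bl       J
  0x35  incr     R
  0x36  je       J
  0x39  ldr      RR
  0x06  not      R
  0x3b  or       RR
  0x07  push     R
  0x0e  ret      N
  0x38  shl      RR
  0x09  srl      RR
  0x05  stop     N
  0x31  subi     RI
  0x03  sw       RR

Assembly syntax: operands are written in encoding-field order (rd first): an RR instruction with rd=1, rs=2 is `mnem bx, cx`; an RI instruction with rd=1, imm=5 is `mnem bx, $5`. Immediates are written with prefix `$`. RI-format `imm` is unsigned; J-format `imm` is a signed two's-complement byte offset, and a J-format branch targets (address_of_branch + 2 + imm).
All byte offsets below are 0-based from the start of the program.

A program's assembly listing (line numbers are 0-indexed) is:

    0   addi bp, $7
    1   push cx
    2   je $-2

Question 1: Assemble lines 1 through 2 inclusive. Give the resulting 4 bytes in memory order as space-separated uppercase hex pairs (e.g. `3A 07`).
L1: push op=0x7:6|rd=2:4|pad=0:6 ⇒ 0x1c80 ⇒ big 1c 80
L2: je op=0x36:6|imm=-2:10 ⇒ 0xdbfe ⇒ big db fe

1C 80 DB FE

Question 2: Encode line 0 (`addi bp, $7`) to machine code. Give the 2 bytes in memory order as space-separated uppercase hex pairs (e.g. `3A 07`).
0. addi fields op=0x1a:6|rd=6:4|imm=7:6 → word 6987h → 69 87

69 87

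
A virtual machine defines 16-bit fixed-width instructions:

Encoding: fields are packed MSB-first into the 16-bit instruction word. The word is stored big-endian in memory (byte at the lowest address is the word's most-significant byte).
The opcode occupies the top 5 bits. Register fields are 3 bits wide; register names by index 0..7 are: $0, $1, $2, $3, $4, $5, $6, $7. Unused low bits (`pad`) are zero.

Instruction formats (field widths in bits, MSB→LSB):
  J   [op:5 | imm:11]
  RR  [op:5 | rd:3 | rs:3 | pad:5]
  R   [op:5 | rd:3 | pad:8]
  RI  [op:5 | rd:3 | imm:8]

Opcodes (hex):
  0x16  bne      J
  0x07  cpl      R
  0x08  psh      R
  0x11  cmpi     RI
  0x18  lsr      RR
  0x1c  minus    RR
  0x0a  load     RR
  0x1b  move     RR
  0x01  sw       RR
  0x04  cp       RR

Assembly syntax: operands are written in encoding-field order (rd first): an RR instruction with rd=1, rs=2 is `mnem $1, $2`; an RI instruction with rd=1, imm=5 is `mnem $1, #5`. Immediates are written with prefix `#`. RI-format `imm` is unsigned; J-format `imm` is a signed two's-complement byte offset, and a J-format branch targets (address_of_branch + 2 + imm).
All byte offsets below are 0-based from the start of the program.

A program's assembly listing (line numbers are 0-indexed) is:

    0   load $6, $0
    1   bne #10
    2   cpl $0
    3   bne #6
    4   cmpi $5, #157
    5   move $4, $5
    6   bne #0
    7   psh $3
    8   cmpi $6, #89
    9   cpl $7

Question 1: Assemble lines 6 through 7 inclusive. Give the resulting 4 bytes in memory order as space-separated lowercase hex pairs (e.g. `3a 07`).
L6: bne op=0x16:5|imm=0:11 ⇒ 0xb000 ⇒ big b0 00
L7: psh op=0x8:5|rd=3:3|pad=0:8 ⇒ 0x4300 ⇒ big 43 00

b0 00 43 00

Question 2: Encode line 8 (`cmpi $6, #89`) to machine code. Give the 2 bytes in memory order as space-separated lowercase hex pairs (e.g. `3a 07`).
8e 59

8. cmpi fields op=0x11:5|rd=6:3|imm=89:8 → word 8e59h → 8e 59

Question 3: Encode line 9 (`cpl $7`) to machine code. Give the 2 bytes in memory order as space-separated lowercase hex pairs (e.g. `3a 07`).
3f 00

line 9 (cpl): pack op=0x7:5|rd=7:3|pad=0:8 = 0x3f00; big→ 3f 00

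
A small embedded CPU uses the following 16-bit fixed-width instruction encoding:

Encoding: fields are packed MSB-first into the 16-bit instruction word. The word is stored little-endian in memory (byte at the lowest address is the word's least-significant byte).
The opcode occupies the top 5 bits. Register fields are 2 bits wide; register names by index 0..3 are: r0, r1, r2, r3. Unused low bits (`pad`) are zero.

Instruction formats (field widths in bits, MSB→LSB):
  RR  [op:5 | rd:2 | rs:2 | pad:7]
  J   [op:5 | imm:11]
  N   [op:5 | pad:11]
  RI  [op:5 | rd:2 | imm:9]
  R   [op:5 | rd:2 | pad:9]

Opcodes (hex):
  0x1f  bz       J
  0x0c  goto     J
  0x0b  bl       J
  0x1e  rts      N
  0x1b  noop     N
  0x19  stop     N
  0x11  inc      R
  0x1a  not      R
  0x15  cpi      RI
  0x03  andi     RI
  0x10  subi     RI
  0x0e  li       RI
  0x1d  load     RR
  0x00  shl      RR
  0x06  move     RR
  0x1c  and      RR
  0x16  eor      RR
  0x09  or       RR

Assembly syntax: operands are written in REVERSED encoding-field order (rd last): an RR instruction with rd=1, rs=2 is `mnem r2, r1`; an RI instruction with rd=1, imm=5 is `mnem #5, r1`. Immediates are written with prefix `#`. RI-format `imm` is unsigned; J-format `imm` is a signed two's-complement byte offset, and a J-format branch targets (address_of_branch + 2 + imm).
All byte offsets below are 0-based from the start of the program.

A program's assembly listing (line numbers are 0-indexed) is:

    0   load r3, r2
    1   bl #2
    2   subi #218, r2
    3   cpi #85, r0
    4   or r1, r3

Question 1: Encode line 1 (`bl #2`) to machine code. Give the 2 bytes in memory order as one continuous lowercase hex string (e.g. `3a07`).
L1: bl op=0xb:5|imm=2:11 ⇒ 0x5802 ⇒ little 02 58

0258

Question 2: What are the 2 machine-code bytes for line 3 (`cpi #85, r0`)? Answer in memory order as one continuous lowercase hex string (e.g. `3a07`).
55a8

line 3 (cpi): pack op=0x15:5|rd=0:2|imm=85:9 = 0xa855; little→ 55 a8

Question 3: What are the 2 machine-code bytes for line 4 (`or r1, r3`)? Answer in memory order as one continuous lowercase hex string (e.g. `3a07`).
804e

line 4 (or): pack op=0x9:5|rd=3:2|rs=1:2|pad=0:7 = 0x4e80; little→ 80 4e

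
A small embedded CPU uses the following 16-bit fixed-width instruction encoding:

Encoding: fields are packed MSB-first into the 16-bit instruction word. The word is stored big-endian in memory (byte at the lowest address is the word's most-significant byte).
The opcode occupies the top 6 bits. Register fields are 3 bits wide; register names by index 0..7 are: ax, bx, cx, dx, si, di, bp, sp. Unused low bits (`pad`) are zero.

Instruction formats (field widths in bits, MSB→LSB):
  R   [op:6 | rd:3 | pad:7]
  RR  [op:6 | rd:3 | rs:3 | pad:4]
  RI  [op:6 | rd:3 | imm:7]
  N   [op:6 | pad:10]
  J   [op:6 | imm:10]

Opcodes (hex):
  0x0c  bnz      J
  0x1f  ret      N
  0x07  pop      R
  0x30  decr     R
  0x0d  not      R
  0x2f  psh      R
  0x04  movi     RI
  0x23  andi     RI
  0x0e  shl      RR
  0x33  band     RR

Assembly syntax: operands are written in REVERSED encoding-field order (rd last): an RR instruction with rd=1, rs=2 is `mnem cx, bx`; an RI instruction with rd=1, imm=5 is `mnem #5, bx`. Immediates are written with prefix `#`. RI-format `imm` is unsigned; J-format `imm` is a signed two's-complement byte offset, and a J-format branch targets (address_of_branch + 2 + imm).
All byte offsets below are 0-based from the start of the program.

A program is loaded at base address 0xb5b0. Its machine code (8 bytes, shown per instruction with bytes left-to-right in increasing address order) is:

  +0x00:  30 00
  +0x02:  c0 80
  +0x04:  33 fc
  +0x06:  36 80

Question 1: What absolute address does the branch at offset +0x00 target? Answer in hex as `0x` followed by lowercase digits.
[00] 30 00 → 0x3000
  top 6b → 0xc → bnz [J]
  [9:0] imm=0 = #0
  target = base 0xb5b0 + off 0x00 + 2 + imm 0 = 0xb5b2

0xb5b2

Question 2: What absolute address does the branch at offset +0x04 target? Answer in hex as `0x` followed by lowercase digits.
+0x04: 33 fc ⇒ word 0x33fc (big)
  top 6b → 0xc → bnz [J]
  imm@[9:0]=0x3fc (s10→-4) ⇒ #-4
  target = base 0xb5b0 + off 0x04 + 2 + imm -4 = 0xb5b2

0xb5b2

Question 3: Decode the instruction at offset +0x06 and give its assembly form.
+0x06: 36 80 ⇒ word 0x3680 (big)
  op=0x3680>>10=0xd ⇒ not (R)
  [9:7] rd=5 = di

not di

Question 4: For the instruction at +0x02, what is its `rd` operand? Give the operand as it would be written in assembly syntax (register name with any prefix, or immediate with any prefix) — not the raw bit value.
bx

+0x02: c0 80 ⇒ word 0xc080 (big)
  op=0xc080>>10=0x30 ⇒ decr (R)
  [9:7] rd=1 = bx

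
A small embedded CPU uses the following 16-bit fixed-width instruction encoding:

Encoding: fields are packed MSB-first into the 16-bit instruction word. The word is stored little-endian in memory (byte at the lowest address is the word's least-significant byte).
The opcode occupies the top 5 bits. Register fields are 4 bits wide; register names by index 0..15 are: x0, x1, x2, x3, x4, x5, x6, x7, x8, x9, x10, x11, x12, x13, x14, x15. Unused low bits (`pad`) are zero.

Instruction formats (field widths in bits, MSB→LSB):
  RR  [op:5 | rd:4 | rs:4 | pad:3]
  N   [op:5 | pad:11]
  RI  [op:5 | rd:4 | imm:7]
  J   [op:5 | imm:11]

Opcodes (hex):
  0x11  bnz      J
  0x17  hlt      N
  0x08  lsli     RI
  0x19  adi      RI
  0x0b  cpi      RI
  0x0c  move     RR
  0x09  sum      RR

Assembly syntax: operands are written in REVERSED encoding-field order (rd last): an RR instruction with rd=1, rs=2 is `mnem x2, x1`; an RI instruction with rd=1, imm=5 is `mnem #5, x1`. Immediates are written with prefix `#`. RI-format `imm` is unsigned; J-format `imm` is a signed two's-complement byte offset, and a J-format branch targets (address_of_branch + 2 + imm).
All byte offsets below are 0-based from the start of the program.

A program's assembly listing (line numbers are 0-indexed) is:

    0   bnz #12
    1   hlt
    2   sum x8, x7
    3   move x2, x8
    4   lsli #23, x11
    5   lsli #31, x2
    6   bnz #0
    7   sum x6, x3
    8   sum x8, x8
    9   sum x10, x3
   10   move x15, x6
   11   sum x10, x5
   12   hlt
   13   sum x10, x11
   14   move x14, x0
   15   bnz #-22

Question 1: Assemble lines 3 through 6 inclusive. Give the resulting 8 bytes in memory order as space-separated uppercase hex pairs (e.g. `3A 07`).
10 64 97 45 1F 41 00 88

line 3 (move): pack op=0xc:5|rd=8:4|rs=2:4|pad=0:3 = 0x6410; little→ 10 64
line 4 (lsli): pack op=0x8:5|rd=11:4|imm=23:7 = 0x4597; little→ 97 45
line 5 (lsli): pack op=0x8:5|rd=2:4|imm=31:7 = 0x411f; little→ 1f 41
line 6 (bnz): pack op=0x11:5|imm=0:11 = 0x8800; little→ 00 88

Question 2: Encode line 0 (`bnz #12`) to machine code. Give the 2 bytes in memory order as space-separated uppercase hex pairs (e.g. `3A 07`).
0C 88

line 0 (bnz): pack op=0x11:5|imm=12:11 = 0x880c; little→ 0c 88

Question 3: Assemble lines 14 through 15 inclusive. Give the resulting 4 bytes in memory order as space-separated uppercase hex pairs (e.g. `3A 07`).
70 60 EA 8F

14. move fields op=0xc:5|rd=0:4|rs=14:4|pad=0:3 → word 6070h → 70 60
15. bnz fields op=0x11:5|imm=-22:11 → word 8feah → ea 8f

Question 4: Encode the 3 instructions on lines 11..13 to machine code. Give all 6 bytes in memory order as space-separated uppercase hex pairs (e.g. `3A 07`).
line 11 (sum): pack op=0x9:5|rd=5:4|rs=10:4|pad=0:3 = 0x4ad0; little→ d0 4a
line 12 (hlt): pack op=0x17:5|pad=0:11 = 0xb800; little→ 00 b8
line 13 (sum): pack op=0x9:5|rd=11:4|rs=10:4|pad=0:3 = 0x4dd0; little→ d0 4d

D0 4A 00 B8 D0 4D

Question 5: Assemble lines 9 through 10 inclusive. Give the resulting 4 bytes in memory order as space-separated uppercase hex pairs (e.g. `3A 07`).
D0 49 78 63

9. sum fields op=0x9:5|rd=3:4|rs=10:4|pad=0:3 → word 49d0h → d0 49
10. move fields op=0xc:5|rd=6:4|rs=15:4|pad=0:3 → word 6378h → 78 63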